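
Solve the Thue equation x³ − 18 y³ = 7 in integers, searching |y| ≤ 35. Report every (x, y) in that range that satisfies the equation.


The equation is x³ - 18y³ = 7. For fixed y, x³ = 18·y³ + 7, so a solution requires the RHS to be a perfect cube.
Strategy: iterate y from -35 to 35, compute RHS = 18·y³ + 7, and check whether it is a (positive or negative) perfect cube.
Check small values of y:
  y = 0: RHS = 7 is not a perfect cube.
  y = 1: RHS = 25 is not a perfect cube.
  y = -1: RHS = -11 is not a perfect cube.
  y = 2: RHS = 151 is not a perfect cube.
  y = -2: RHS = -137 is not a perfect cube.
  y = 3: RHS = 493 is not a perfect cube.
  y = -3: RHS = -479 is not a perfect cube.
Continuing the search up to |y| = 35 finds no solutions either.
No (x, y) in the scanned range satisfies the equation.

No integer solutions with |y| ≤ 35.


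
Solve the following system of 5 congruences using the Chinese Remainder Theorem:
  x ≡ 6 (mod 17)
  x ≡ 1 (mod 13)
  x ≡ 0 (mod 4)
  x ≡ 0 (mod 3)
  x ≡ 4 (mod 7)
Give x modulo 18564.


Product of moduli M = 17 · 13 · 4 · 3 · 7 = 18564.
Merge one congruence at a time:
  Start: x ≡ 6 (mod 17).
  Combine with x ≡ 1 (mod 13); new modulus lcm = 221.
    Write x = 6 + 17·t and substitute into x ≡ 1 (mod 13): 17·t ≡ 1 − 6 = -5 (mod 13).
    Reduce coefficients mod 13: 4·t ≡ 8 (mod 13).
    The inverse of 4 mod 13 is 10 (since 4·10 = 40 = 3·13 + 1), so t ≡ 10·8 = 80 ≡ 2 (mod 13).
    Then x = 6 + 17·2 = 40, valid modulo lcm(17, 13) = 221: x ≡ 40 (mod 221).
  Combine with x ≡ 0 (mod 4); new modulus lcm = 884.
    Write x = 40 + 221·t and substitute into x ≡ 0 (mod 4): 221·t ≡ 0 − 40 = -40 (mod 4).
    Reduce coefficients mod 4: 1·t ≡ 0 (mod 4).
    So t ≡ 0 (mod 4).
    Then x = 40 + 221·0 = 40, valid modulo lcm(221, 4) = 884: x ≡ 40 (mod 884).
  Combine with x ≡ 0 (mod 3); new modulus lcm = 2652.
    Write x = 40 + 884·t and substitute into x ≡ 0 (mod 3): 884·t ≡ 0 − 40 = -40 (mod 3).
    Reduce coefficients mod 3: 2·t ≡ 2 (mod 3).
    The inverse of 2 mod 3 is 2 (since 2·2 = 4 = 1·3 + 1), so t ≡ 2·2 = 4 ≡ 1 (mod 3).
    Then x = 40 + 884·1 = 924, valid modulo lcm(884, 3) = 2652: x ≡ 924 (mod 2652).
  Combine with x ≡ 4 (mod 7); new modulus lcm = 18564.
    Write x = 924 + 2652·t and substitute into x ≡ 4 (mod 7): 2652·t ≡ 4 − 924 = -920 (mod 7).
    Reduce coefficients mod 7: 6·t ≡ 4 (mod 7).
    The inverse of 6 mod 7 is 6 (since 6·6 = 36 = 5·7 + 1), so t ≡ 6·4 = 24 ≡ 3 (mod 7).
    Then x = 924 + 2652·3 = 8880, valid modulo lcm(2652, 7) = 18564: x ≡ 8880 (mod 18564).
Verify against each original: 8880 mod 17 = 6, 8880 mod 13 = 1, 8880 mod 4 = 0, 8880 mod 3 = 0, 8880 mod 7 = 4.

x ≡ 8880 (mod 18564).


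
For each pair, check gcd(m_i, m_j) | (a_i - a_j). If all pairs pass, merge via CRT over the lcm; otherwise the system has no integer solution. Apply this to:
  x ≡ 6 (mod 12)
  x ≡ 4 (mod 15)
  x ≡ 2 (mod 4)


Moduli 12, 15, 4 are not pairwise coprime, so CRT works modulo lcm(m_i) when all pairwise compatibility conditions hold.
Pairwise compatibility: gcd(m_i, m_j) must divide a_i - a_j for every pair.
Merge one congruence at a time:
  Start: x ≡ 6 (mod 12).
  Combine with x ≡ 4 (mod 15): gcd(12, 15) = 3, and 4 - 6 = -2 is NOT divisible by 3.
    ⇒ system is inconsistent (no integer solution).

No solution (the system is inconsistent).


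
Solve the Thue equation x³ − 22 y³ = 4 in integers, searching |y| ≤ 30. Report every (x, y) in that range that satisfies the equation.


The equation is x³ - 22y³ = 4. For fixed y, x³ = 22·y³ + 4, so a solution requires the RHS to be a perfect cube.
Strategy: iterate y from -30 to 30, compute RHS = 22·y³ + 4, and check whether it is a (positive or negative) perfect cube.
Check small values of y:
  y = 0: RHS = 4 is not a perfect cube.
  y = 1: RHS = 26 is not a perfect cube.
  y = -1: RHS = -18 is not a perfect cube.
  y = 2: RHS = 180 is not a perfect cube.
  y = -2: RHS = -172 is not a perfect cube.
  y = 3: RHS = 598 is not a perfect cube.
  y = -3: RHS = -590 is not a perfect cube.
Continuing the search up to |y| = 30 finds no solutions either.
No (x, y) in the scanned range satisfies the equation.

No integer solutions with |y| ≤ 30.


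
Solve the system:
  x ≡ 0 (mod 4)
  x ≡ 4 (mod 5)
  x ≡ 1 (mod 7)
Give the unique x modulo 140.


Moduli 4, 5, 7 are pairwise coprime; by CRT there is a unique solution modulo M = 4 · 5 · 7 = 140.
Solve pairwise, accumulating the modulus:
  Start with x ≡ 0 (mod 4).
  Combine with x ≡ 4 (mod 5): since gcd(4, 5) = 1, we get a unique residue mod 20.
    Write x = 0 + 4·t and substitute into x ≡ 4 (mod 5): 4·t ≡ 4 − 0 = 4 (mod 5).
    The inverse of 4 mod 5 is 4 (since 4·4 = 16 = 3·5 + 1), so t ≡ 4·4 = 16 ≡ 1 (mod 5).
    Then x = 0 + 4·1 = 4, valid modulo lcm(4, 5) = 20: x ≡ 4 (mod 20).
  Combine with x ≡ 1 (mod 7): since gcd(20, 7) = 1, we get a unique residue mod 140.
    Write x = 4 + 20·t and substitute into x ≡ 1 (mod 7): 20·t ≡ 1 − 4 = -3 (mod 7).
    Reduce coefficients mod 7: 6·t ≡ 4 (mod 7).
    The inverse of 6 mod 7 is 6 (since 6·6 = 36 = 5·7 + 1), so t ≡ 6·4 = 24 ≡ 3 (mod 7).
    Then x = 4 + 20·3 = 64, valid modulo lcm(20, 7) = 140: x ≡ 64 (mod 140).
Verify: 64 mod 4 = 0 ✓, 64 mod 5 = 4 ✓, 64 mod 7 = 1 ✓.

x ≡ 64 (mod 140).


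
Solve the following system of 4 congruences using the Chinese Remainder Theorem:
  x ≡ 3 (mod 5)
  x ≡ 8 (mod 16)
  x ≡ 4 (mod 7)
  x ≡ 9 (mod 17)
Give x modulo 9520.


Product of moduli M = 5 · 16 · 7 · 17 = 9520.
Merge one congruence at a time:
  Start: x ≡ 3 (mod 5).
  Combine with x ≡ 8 (mod 16); new modulus lcm = 80.
    Write x = 3 + 5·t and substitute into x ≡ 8 (mod 16): 5·t ≡ 8 − 3 = 5 (mod 16).
    The inverse of 5 mod 16 is 13 (since 5·13 = 65 = 4·16 + 1), so t ≡ 13·5 = 65 ≡ 1 (mod 16).
    Then x = 3 + 5·1 = 8, valid modulo lcm(5, 16) = 80: x ≡ 8 (mod 80).
  Combine with x ≡ 4 (mod 7); new modulus lcm = 560.
    Write x = 8 + 80·t and substitute into x ≡ 4 (mod 7): 80·t ≡ 4 − 8 = -4 (mod 7).
    Reduce coefficients mod 7: 3·t ≡ 3 (mod 7).
    The inverse of 3 mod 7 is 5 (since 3·5 = 15 = 2·7 + 1), so t ≡ 5·3 = 15 ≡ 1 (mod 7).
    Then x = 8 + 80·1 = 88, valid modulo lcm(80, 7) = 560: x ≡ 88 (mod 560).
  Combine with x ≡ 9 (mod 17); new modulus lcm = 9520.
    Write x = 88 + 560·t and substitute into x ≡ 9 (mod 17): 560·t ≡ 9 − 88 = -79 (mod 17).
    Reduce coefficients mod 17: 16·t ≡ 6 (mod 17).
    The inverse of 16 mod 17 is 16 (since 16·16 = 256 = 15·17 + 1), so t ≡ 16·6 = 96 ≡ 11 (mod 17).
    Then x = 88 + 560·11 = 6248, valid modulo lcm(560, 17) = 9520: x ≡ 6248 (mod 9520).
Verify against each original: 6248 mod 5 = 3, 6248 mod 16 = 8, 6248 mod 7 = 4, 6248 mod 17 = 9.

x ≡ 6248 (mod 9520).


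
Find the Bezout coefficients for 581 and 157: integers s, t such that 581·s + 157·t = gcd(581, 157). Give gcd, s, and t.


Euclidean algorithm on (581, 157) — divide until remainder is 0:
  581 = 3 · 157 + 110
  157 = 1 · 110 + 47
  110 = 2 · 47 + 16
  47 = 2 · 16 + 15
  16 = 1 · 15 + 1
  15 = 15 · 1 + 0
gcd(581, 157) = 1.
Track Bezout coefficients alongside the remainders: start with r₀ = 581 = a·1 + b·0 (s = 1, t = 0) and r₁ = 157 = a·0 + b·1 (s = 0, t = 1); each new remainder r_{k+1} = r_{k-1} − q_k·r_k inherits s_{k+1} = s_{k-1} − q_k·s_k, t_{k+1} = t_{k-1} − q_k·t_k, so r_k = a·s_k + b·t_k at every step:
  q = 3: r = 110, s = 1 − 3·0 = 1, t = 0 − 3·1 = -3  (check: 581·1 + 157·(-3) = 110)
  q = 1: r = 47, s = 0 − 1·1 = -1, t = 1 − 1·(-3) = 4  (check: 581·(-1) + 157·4 = 47)
  q = 2: r = 16, s = 1 − 2·(-1) = 3, t = -3 − 2·4 = -11  (check: 581·3 + 157·(-11) = 16)
  q = 2: r = 15, s = -1 − 2·3 = -7, t = 4 − 2·(-11) = 26  (check: 581·(-7) + 157·26 = 15)
  q = 1: r = 1, s = 3 − 1·(-7) = 10, t = -11 − 1·26 = -37  (check: 581·10 + 157·(-37) = 1)
The row with r = 1 (the gcd) gives the Bezout coefficients s = 10, t = -37.
Result: 581 · (10) + 157 · (-37) = 1.

gcd(581, 157) = 1; s = 10, t = -37 (check: 581·10 + 157·(-37) = 1).


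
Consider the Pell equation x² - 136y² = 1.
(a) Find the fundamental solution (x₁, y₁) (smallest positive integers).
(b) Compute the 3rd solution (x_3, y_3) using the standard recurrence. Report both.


Step 1: Find the fundamental solution (x₁, y₁) of x² - 136y² = 1.
  Expand √136 as a continued fraction. a₀ = ⌊√136⌋ = 11; iterate m_{k+1} = d_k·a_k − m_k, d_{k+1} = (136 − m_{k+1}²)/d_k, a_{k+1} = ⌊(a₀ + m_{k+1})/d_{k+1}⌋ (starting m₀ = 0, d₀ = 1), with convergents p_k = a_k·p_{k-1} + p_{k-2}, q_k = a_k·q_{k-1} + q_{k-2} (p₋₁ = 1, q₋₁ = 0):
  k = 0: a₀ = 11; p₀/q₀ = 11/1; p₀² − 136·q₀² = 121 − 136 = -15.
  k = 1: m = 11, d = 15, a = ⌊(11 + 11)/15⌋ = 1; p/q = (1·11 + 1)/(1·1 + 0) = 12/1; p² − 136·q² = 144 − 136 = 8.
  k = 2: m = 4, d = 8, a = ⌊(11 + 4)/8⌋ = 1; p/q = (1·12 + 11)/(1·1 + 1) = 23/2; p² − 136·q² = 529 − 544 = -15.
  k = 3: m = 4, d = 15, a = ⌊(11 + 4)/15⌋ = 1; p/q = (1·23 + 12)/(1·2 + 1) = 35/3; p² − 136·q² = 1225 − 1224 = 1.
  The first convergent with p² − 136·q² = 1 gives the fundamental solution (x₁, y₁) = (35, 3).
Step 2: Apply the recurrence (x_{n+1}, y_{n+1}) = (x₁x_n + 136y₁y_n, x₁y_n + y₁x_n) repeatedly.
  From (x_1, y_1) = (35, 3): x_2 = 35·35 + 136·3·3 = 2449; y_2 = 35·3 + 3·35 = 210.
  From (x_2, y_2) = (2449, 210): x_3 = 35·2449 + 136·3·210 = 171395; y_3 = 35·210 + 3·2449 = 14697.
Step 3: Verify x_3² - 136·y_3² = 29376246025 - 29376246024 = 1 (should be 1). ✓

(x_1, y_1) = (35, 3); (x_3, y_3) = (171395, 14697).


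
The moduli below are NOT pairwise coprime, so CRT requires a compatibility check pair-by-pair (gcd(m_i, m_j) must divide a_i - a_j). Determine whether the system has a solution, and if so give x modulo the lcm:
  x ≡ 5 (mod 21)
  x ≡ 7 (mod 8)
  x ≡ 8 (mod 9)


Moduli 21, 8, 9 are not pairwise coprime, so CRT works modulo lcm(m_i) when all pairwise compatibility conditions hold.
Pairwise compatibility: gcd(m_i, m_j) must divide a_i - a_j for every pair.
Merge one congruence at a time:
  Start: x ≡ 5 (mod 21).
  Combine with x ≡ 7 (mod 8): gcd(21, 8) = 1; 7 - 5 = 2, which IS divisible by 1, so compatible.
    Write x = 5 + 21·t and substitute into x ≡ 7 (mod 8): 21·t ≡ 7 − 5 = 2 (mod 8).
    Reduce coefficients mod 8: 5·t ≡ 2 (mod 8).
    The inverse of 5 mod 8 is 5 (since 5·5 = 25 = 3·8 + 1), so t ≡ 5·2 = 10 ≡ 2 (mod 8).
    Then x = 5 + 21·2 = 47, valid modulo lcm(21, 8) = 168: x ≡ 47 (mod 168).
  Combine with x ≡ 8 (mod 9): gcd(168, 9) = 3; 8 - 47 = -39, which IS divisible by 3, so compatible.
    Write x = 47 + 168·t and substitute into x ≡ 8 (mod 9): 168·t ≡ 8 − 47 = -39 (mod 9).
    Divide the congruence (and modulus) by g = 3: 56·t ≡ -13 (mod 3).
    Reduce coefficients mod 3: 2·t ≡ 2 (mod 3).
    The inverse of 2 mod 3 is 2 (since 2·2 = 4 = 1·3 + 1), so t ≡ 2·2 = 4 ≡ 1 (mod 3).
    Then x = 47 + 168·1 = 215, valid modulo lcm(168, 9) = 504: x ≡ 215 (mod 504).
Verify: 215 mod 21 = 5, 215 mod 8 = 7, 215 mod 9 = 8.

x ≡ 215 (mod 504).


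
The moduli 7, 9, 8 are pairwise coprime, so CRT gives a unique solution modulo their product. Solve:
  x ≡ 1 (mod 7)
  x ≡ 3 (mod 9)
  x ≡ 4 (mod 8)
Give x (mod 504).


Moduli 7, 9, 8 are pairwise coprime; by CRT there is a unique solution modulo M = 7 · 9 · 8 = 504.
Solve pairwise, accumulating the modulus:
  Start with x ≡ 1 (mod 7).
  Combine with x ≡ 3 (mod 9): since gcd(7, 9) = 1, we get a unique residue mod 63.
    Write x = 1 + 7·t and substitute into x ≡ 3 (mod 9): 7·t ≡ 3 − 1 = 2 (mod 9).
    The inverse of 7 mod 9 is 4 (since 7·4 = 28 = 3·9 + 1), so t ≡ 4·2 = 8 ≡ 8 (mod 9).
    Then x = 1 + 7·8 = 57, valid modulo lcm(7, 9) = 63: x ≡ 57 (mod 63).
  Combine with x ≡ 4 (mod 8): since gcd(63, 8) = 1, we get a unique residue mod 504.
    Write x = 57 + 63·t and substitute into x ≡ 4 (mod 8): 63·t ≡ 4 − 57 = -53 (mod 8).
    Reduce coefficients mod 8: 7·t ≡ 3 (mod 8).
    The inverse of 7 mod 8 is 7 (since 7·7 = 49 = 6·8 + 1), so t ≡ 7·3 = 21 ≡ 5 (mod 8).
    Then x = 57 + 63·5 = 372, valid modulo lcm(63, 8) = 504: x ≡ 372 (mod 504).
Verify: 372 mod 7 = 1 ✓, 372 mod 9 = 3 ✓, 372 mod 8 = 4 ✓.

x ≡ 372 (mod 504).


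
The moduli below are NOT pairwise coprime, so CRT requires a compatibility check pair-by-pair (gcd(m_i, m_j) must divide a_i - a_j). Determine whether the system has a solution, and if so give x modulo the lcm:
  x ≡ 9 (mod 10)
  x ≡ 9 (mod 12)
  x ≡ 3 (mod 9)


Moduli 10, 12, 9 are not pairwise coprime, so CRT works modulo lcm(m_i) when all pairwise compatibility conditions hold.
Pairwise compatibility: gcd(m_i, m_j) must divide a_i - a_j for every pair.
Merge one congruence at a time:
  Start: x ≡ 9 (mod 10).
  Combine with x ≡ 9 (mod 12): gcd(10, 12) = 2; 9 - 9 = 0, which IS divisible by 2, so compatible.
    Write x = 9 + 10·t and substitute into x ≡ 9 (mod 12): 10·t ≡ 9 − 9 = 0 (mod 12).
    Divide the congruence (and modulus) by g = 2: 5·t ≡ 0 (mod 6).
    The inverse of 5 mod 6 is 5 (since 5·5 = 25 = 4·6 + 1), so t ≡ 5·0 = 0 ≡ 0 (mod 6).
    Then x = 9 + 10·0 = 9, valid modulo lcm(10, 12) = 60: x ≡ 9 (mod 60).
  Combine with x ≡ 3 (mod 9): gcd(60, 9) = 3; 3 - 9 = -6, which IS divisible by 3, so compatible.
    Write x = 9 + 60·t and substitute into x ≡ 3 (mod 9): 60·t ≡ 3 − 9 = -6 (mod 9).
    Divide the congruence (and modulus) by g = 3: 20·t ≡ -2 (mod 3).
    Reduce coefficients mod 3: 2·t ≡ 1 (mod 3).
    The inverse of 2 mod 3 is 2 (since 2·2 = 4 = 1·3 + 1), so t ≡ 2·1 = 2 ≡ 2 (mod 3).
    Then x = 9 + 60·2 = 129, valid modulo lcm(60, 9) = 180: x ≡ 129 (mod 180).
Verify: 129 mod 10 = 9, 129 mod 12 = 9, 129 mod 9 = 3.

x ≡ 129 (mod 180).


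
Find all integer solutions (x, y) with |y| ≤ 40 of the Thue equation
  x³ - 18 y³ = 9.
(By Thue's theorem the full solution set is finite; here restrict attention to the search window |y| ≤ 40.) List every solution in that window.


The equation is x³ - 18y³ = 9. For fixed y, x³ = 18·y³ + 9, so a solution requires the RHS to be a perfect cube.
Strategy: iterate y from -40 to 40, compute RHS = 18·y³ + 9, and check whether it is a (positive or negative) perfect cube.
Check small values of y:
  y = 0: RHS = 9 is not a perfect cube.
  y = 1: RHS = 27 = (3)³ ⇒ x = 3 works.
  y = -1: RHS = -9 is not a perfect cube.
  y = 2: RHS = 153 is not a perfect cube.
  y = -2: RHS = -135 is not a perfect cube.
  y = 3: RHS = 495 is not a perfect cube.
  y = -3: RHS = -477 is not a perfect cube.
Continuing the search up to |y| = 40 finds no further solutions beyond those listed.
Collected solutions: (3, 1).

Solutions (with |y| ≤ 40): (3, 1).


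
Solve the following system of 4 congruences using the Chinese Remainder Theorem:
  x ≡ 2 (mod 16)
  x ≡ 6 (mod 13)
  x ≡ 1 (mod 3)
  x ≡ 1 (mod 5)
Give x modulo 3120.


Product of moduli M = 16 · 13 · 3 · 5 = 3120.
Merge one congruence at a time:
  Start: x ≡ 2 (mod 16).
  Combine with x ≡ 6 (mod 13); new modulus lcm = 208.
    Write x = 2 + 16·t and substitute into x ≡ 6 (mod 13): 16·t ≡ 6 − 2 = 4 (mod 13).
    Reduce coefficients mod 13: 3·t ≡ 4 (mod 13).
    The inverse of 3 mod 13 is 9 (since 3·9 = 27 = 2·13 + 1), so t ≡ 9·4 = 36 ≡ 10 (mod 13).
    Then x = 2 + 16·10 = 162, valid modulo lcm(16, 13) = 208: x ≡ 162 (mod 208).
  Combine with x ≡ 1 (mod 3); new modulus lcm = 624.
    Write x = 162 + 208·t and substitute into x ≡ 1 (mod 3): 208·t ≡ 1 − 162 = -161 (mod 3).
    Reduce coefficients mod 3: 1·t ≡ 1 (mod 3).
    So t ≡ 1 (mod 3).
    Then x = 162 + 208·1 = 370, valid modulo lcm(208, 3) = 624: x ≡ 370 (mod 624).
  Combine with x ≡ 1 (mod 5); new modulus lcm = 3120.
    Write x = 370 + 624·t and substitute into x ≡ 1 (mod 5): 624·t ≡ 1 − 370 = -369 (mod 5).
    Reduce coefficients mod 5: 4·t ≡ 1 (mod 5).
    The inverse of 4 mod 5 is 4 (since 4·4 = 16 = 3·5 + 1), so t ≡ 4·1 = 4 ≡ 4 (mod 5).
    Then x = 370 + 624·4 = 2866, valid modulo lcm(624, 5) = 3120: x ≡ 2866 (mod 3120).
Verify against each original: 2866 mod 16 = 2, 2866 mod 13 = 6, 2866 mod 3 = 1, 2866 mod 5 = 1.

x ≡ 2866 (mod 3120).


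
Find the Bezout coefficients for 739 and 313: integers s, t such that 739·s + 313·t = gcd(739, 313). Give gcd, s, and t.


Euclidean algorithm on (739, 313) — divide until remainder is 0:
  739 = 2 · 313 + 113
  313 = 2 · 113 + 87
  113 = 1 · 87 + 26
  87 = 3 · 26 + 9
  26 = 2 · 9 + 8
  9 = 1 · 8 + 1
  8 = 8 · 1 + 0
gcd(739, 313) = 1.
Track Bezout coefficients alongside the remainders: start with r₀ = 739 = a·1 + b·0 (s = 1, t = 0) and r₁ = 313 = a·0 + b·1 (s = 0, t = 1); each new remainder r_{k+1} = r_{k-1} − q_k·r_k inherits s_{k+1} = s_{k-1} − q_k·s_k, t_{k+1} = t_{k-1} − q_k·t_k, so r_k = a·s_k + b·t_k at every step:
  q = 2: r = 113, s = 1 − 2·0 = 1, t = 0 − 2·1 = -2  (check: 739·1 + 313·(-2) = 113)
  q = 2: r = 87, s = 0 − 2·1 = -2, t = 1 − 2·(-2) = 5  (check: 739·(-2) + 313·5 = 87)
  q = 1: r = 26, s = 1 − 1·(-2) = 3, t = -2 − 1·5 = -7  (check: 739·3 + 313·(-7) = 26)
  q = 3: r = 9, s = -2 − 3·3 = -11, t = 5 − 3·(-7) = 26  (check: 739·(-11) + 313·26 = 9)
  q = 2: r = 8, s = 3 − 2·(-11) = 25, t = -7 − 2·26 = -59  (check: 739·25 + 313·(-59) = 8)
  q = 1: r = 1, s = -11 − 1·25 = -36, t = 26 − 1·(-59) = 85  (check: 739·(-36) + 313·85 = 1)
The row with r = 1 (the gcd) gives the Bezout coefficients s = -36, t = 85.
Result: 739 · (-36) + 313 · (85) = 1.

gcd(739, 313) = 1; s = -36, t = 85 (check: 739·(-36) + 313·85 = 1).


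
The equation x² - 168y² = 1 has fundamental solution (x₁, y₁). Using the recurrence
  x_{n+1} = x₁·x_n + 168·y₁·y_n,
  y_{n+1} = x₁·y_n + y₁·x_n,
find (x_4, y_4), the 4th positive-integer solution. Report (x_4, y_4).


Step 1: Find the fundamental solution (x₁, y₁) of x² - 168y² = 1.
  Expand √168 as a continued fraction. a₀ = ⌊√168⌋ = 12; iterate m_{k+1} = d_k·a_k − m_k, d_{k+1} = (168 − m_{k+1}²)/d_k, a_{k+1} = ⌊(a₀ + m_{k+1})/d_{k+1}⌋ (starting m₀ = 0, d₀ = 1), with convergents p_k = a_k·p_{k-1} + p_{k-2}, q_k = a_k·q_{k-1} + q_{k-2} (p₋₁ = 1, q₋₁ = 0):
  k = 0: a₀ = 12; p₀/q₀ = 12/1; p₀² − 168·q₀² = 144 − 168 = -24.
  k = 1: m = 12, d = 24, a = ⌊(12 + 12)/24⌋ = 1; p/q = (1·12 + 1)/(1·1 + 0) = 13/1; p² − 168·q² = 169 − 168 = 1.
  The first convergent with p² − 168·q² = 1 gives the fundamental solution (x₁, y₁) = (13, 1).
Step 2: Apply the recurrence (x_{n+1}, y_{n+1}) = (x₁x_n + 168y₁y_n, x₁y_n + y₁x_n) repeatedly.
  From (x_1, y_1) = (13, 1): x_2 = 13·13 + 168·1·1 = 337; y_2 = 13·1 + 1·13 = 26.
  From (x_2, y_2) = (337, 26): x_3 = 13·337 + 168·1·26 = 8749; y_3 = 13·26 + 1·337 = 675.
  From (x_3, y_3) = (8749, 675): x_4 = 13·8749 + 168·1·675 = 227137; y_4 = 13·675 + 1·8749 = 17524.
Step 3: Verify x_4² - 168·y_4² = 51591216769 - 51591216768 = 1 (should be 1). ✓

(x_1, y_1) = (13, 1); (x_4, y_4) = (227137, 17524).


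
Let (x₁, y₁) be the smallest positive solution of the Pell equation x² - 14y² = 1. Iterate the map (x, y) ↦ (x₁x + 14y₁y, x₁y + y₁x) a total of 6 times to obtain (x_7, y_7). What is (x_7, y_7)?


Step 1: Find the fundamental solution (x₁, y₁) of x² - 14y² = 1.
  Expand √14 as a continued fraction. a₀ = ⌊√14⌋ = 3; iterate m_{k+1} = d_k·a_k − m_k, d_{k+1} = (14 − m_{k+1}²)/d_k, a_{k+1} = ⌊(a₀ + m_{k+1})/d_{k+1}⌋ (starting m₀ = 0, d₀ = 1), with convergents p_k = a_k·p_{k-1} + p_{k-2}, q_k = a_k·q_{k-1} + q_{k-2} (p₋₁ = 1, q₋₁ = 0):
  k = 0: a₀ = 3; p₀/q₀ = 3/1; p₀² − 14·q₀² = 9 − 14 = -5.
  k = 1: m = 3, d = 5, a = ⌊(3 + 3)/5⌋ = 1; p/q = (1·3 + 1)/(1·1 + 0) = 4/1; p² − 14·q² = 16 − 14 = 2.
  k = 2: m = 2, d = 2, a = ⌊(3 + 2)/2⌋ = 2; p/q = (2·4 + 3)/(2·1 + 1) = 11/3; p² − 14·q² = 121 − 126 = -5.
  k = 3: m = 2, d = 5, a = ⌊(3 + 2)/5⌋ = 1; p/q = (1·11 + 4)/(1·3 + 1) = 15/4; p² − 14·q² = 225 − 224 = 1.
  The first convergent with p² − 14·q² = 1 gives the fundamental solution (x₁, y₁) = (15, 4).
Step 2: Apply the recurrence (x_{n+1}, y_{n+1}) = (x₁x_n + 14y₁y_n, x₁y_n + y₁x_n) repeatedly.
  From (x_1, y_1) = (15, 4): x_2 = 15·15 + 14·4·4 = 449; y_2 = 15·4 + 4·15 = 120.
  From (x_2, y_2) = (449, 120): x_3 = 15·449 + 14·4·120 = 13455; y_3 = 15·120 + 4·449 = 3596.
  From (x_3, y_3) = (13455, 3596): x_4 = 15·13455 + 14·4·3596 = 403201; y_4 = 15·3596 + 4·13455 = 107760.
  From (x_4, y_4) = (403201, 107760): x_5 = 15·403201 + 14·4·107760 = 12082575; y_5 = 15·107760 + 4·403201 = 3229204.
  From (x_5, y_5) = (12082575, 3229204): x_6 = 15·12082575 + 14·4·3229204 = 362074049; y_6 = 15·3229204 + 4·12082575 = 96768360.
  From (x_6, y_6) = (362074049, 96768360): x_7 = 15·362074049 + 14·4·96768360 = 10850138895; y_7 = 15·96768360 + 4·362074049 = 2899821596.
Step 3: Verify x_7² - 14·y_7² = 117725514040791821025 - 117725514040791821024 = 1 (should be 1). ✓

(x_1, y_1) = (15, 4); (x_7, y_7) = (10850138895, 2899821596).


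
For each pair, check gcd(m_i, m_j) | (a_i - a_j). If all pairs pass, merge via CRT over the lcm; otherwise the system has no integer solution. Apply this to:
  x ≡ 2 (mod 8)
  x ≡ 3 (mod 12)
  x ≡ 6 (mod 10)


Moduli 8, 12, 10 are not pairwise coprime, so CRT works modulo lcm(m_i) when all pairwise compatibility conditions hold.
Pairwise compatibility: gcd(m_i, m_j) must divide a_i - a_j for every pair.
Merge one congruence at a time:
  Start: x ≡ 2 (mod 8).
  Combine with x ≡ 3 (mod 12): gcd(8, 12) = 4, and 3 - 2 = 1 is NOT divisible by 4.
    ⇒ system is inconsistent (no integer solution).

No solution (the system is inconsistent).


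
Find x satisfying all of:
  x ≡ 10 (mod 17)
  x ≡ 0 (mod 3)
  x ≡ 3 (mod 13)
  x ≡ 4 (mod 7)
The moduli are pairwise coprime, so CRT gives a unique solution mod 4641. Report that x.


Product of moduli M = 17 · 3 · 13 · 7 = 4641.
Merge one congruence at a time:
  Start: x ≡ 10 (mod 17).
  Combine with x ≡ 0 (mod 3); new modulus lcm = 51.
    Write x = 10 + 17·t and substitute into x ≡ 0 (mod 3): 17·t ≡ 0 − 10 = -10 (mod 3).
    Reduce coefficients mod 3: 2·t ≡ 2 (mod 3).
    The inverse of 2 mod 3 is 2 (since 2·2 = 4 = 1·3 + 1), so t ≡ 2·2 = 4 ≡ 1 (mod 3).
    Then x = 10 + 17·1 = 27, valid modulo lcm(17, 3) = 51: x ≡ 27 (mod 51).
  Combine with x ≡ 3 (mod 13); new modulus lcm = 663.
    Write x = 27 + 51·t and substitute into x ≡ 3 (mod 13): 51·t ≡ 3 − 27 = -24 (mod 13).
    Reduce coefficients mod 13: 12·t ≡ 2 (mod 13).
    The inverse of 12 mod 13 is 12 (since 12·12 = 144 = 11·13 + 1), so t ≡ 12·2 = 24 ≡ 11 (mod 13).
    Then x = 27 + 51·11 = 588, valid modulo lcm(51, 13) = 663: x ≡ 588 (mod 663).
  Combine with x ≡ 4 (mod 7); new modulus lcm = 4641.
    Write x = 588 + 663·t and substitute into x ≡ 4 (mod 7): 663·t ≡ 4 − 588 = -584 (mod 7).
    Reduce coefficients mod 7: 5·t ≡ 4 (mod 7).
    The inverse of 5 mod 7 is 3 (since 5·3 = 15 = 2·7 + 1), so t ≡ 3·4 = 12 ≡ 5 (mod 7).
    Then x = 588 + 663·5 = 3903, valid modulo lcm(663, 7) = 4641: x ≡ 3903 (mod 4641).
Verify against each original: 3903 mod 17 = 10, 3903 mod 3 = 0, 3903 mod 13 = 3, 3903 mod 7 = 4.

x ≡ 3903 (mod 4641).


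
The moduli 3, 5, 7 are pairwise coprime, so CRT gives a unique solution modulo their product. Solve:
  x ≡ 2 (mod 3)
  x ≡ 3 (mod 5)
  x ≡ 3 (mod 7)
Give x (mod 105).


Moduli 3, 5, 7 are pairwise coprime; by CRT there is a unique solution modulo M = 3 · 5 · 7 = 105.
Solve pairwise, accumulating the modulus:
  Start with x ≡ 2 (mod 3).
  Combine with x ≡ 3 (mod 5): since gcd(3, 5) = 1, we get a unique residue mod 15.
    Write x = 2 + 3·t and substitute into x ≡ 3 (mod 5): 3·t ≡ 3 − 2 = 1 (mod 5).
    The inverse of 3 mod 5 is 2 (since 3·2 = 6 = 1·5 + 1), so t ≡ 2·1 = 2 ≡ 2 (mod 5).
    Then x = 2 + 3·2 = 8, valid modulo lcm(3, 5) = 15: x ≡ 8 (mod 15).
  Combine with x ≡ 3 (mod 7): since gcd(15, 7) = 1, we get a unique residue mod 105.
    Write x = 8 + 15·t and substitute into x ≡ 3 (mod 7): 15·t ≡ 3 − 8 = -5 (mod 7).
    Reduce coefficients mod 7: 1·t ≡ 2 (mod 7).
    So t ≡ 2 (mod 7).
    Then x = 8 + 15·2 = 38, valid modulo lcm(15, 7) = 105: x ≡ 38 (mod 105).
Verify: 38 mod 3 = 2 ✓, 38 mod 5 = 3 ✓, 38 mod 7 = 3 ✓.

x ≡ 38 (mod 105).


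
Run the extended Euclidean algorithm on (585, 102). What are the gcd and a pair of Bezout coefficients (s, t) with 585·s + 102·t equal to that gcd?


Euclidean algorithm on (585, 102) — divide until remainder is 0:
  585 = 5 · 102 + 75
  102 = 1 · 75 + 27
  75 = 2 · 27 + 21
  27 = 1 · 21 + 6
  21 = 3 · 6 + 3
  6 = 2 · 3 + 0
gcd(585, 102) = 3.
Track Bezout coefficients alongside the remainders: start with r₀ = 585 = a·1 + b·0 (s = 1, t = 0) and r₁ = 102 = a·0 + b·1 (s = 0, t = 1); each new remainder r_{k+1} = r_{k-1} − q_k·r_k inherits s_{k+1} = s_{k-1} − q_k·s_k, t_{k+1} = t_{k-1} − q_k·t_k, so r_k = a·s_k + b·t_k at every step:
  q = 5: r = 75, s = 1 − 5·0 = 1, t = 0 − 5·1 = -5  (check: 585·1 + 102·(-5) = 75)
  q = 1: r = 27, s = 0 − 1·1 = -1, t = 1 − 1·(-5) = 6  (check: 585·(-1) + 102·6 = 27)
  q = 2: r = 21, s = 1 − 2·(-1) = 3, t = -5 − 2·6 = -17  (check: 585·3 + 102·(-17) = 21)
  q = 1: r = 6, s = -1 − 1·3 = -4, t = 6 − 1·(-17) = 23  (check: 585·(-4) + 102·23 = 6)
  q = 3: r = 3, s = 3 − 3·(-4) = 15, t = -17 − 3·23 = -86  (check: 585·15 + 102·(-86) = 3)
The row with r = 3 (the gcd) gives the Bezout coefficients s = 15, t = -86.
Result: 585 · (15) + 102 · (-86) = 3.

gcd(585, 102) = 3; s = 15, t = -86 (check: 585·15 + 102·(-86) = 3).


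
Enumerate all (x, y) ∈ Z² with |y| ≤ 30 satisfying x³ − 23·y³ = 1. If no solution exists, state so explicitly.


The equation is x³ - 23y³ = 1. For fixed y, x³ = 23·y³ + 1, so a solution requires the RHS to be a perfect cube.
Strategy: iterate y from -30 to 30, compute RHS = 23·y³ + 1, and check whether it is a (positive or negative) perfect cube.
Check small values of y:
  y = 0: RHS = 1 = (1)³ ⇒ x = 1 works.
  y = 1: RHS = 24 is not a perfect cube.
  y = -1: RHS = -22 is not a perfect cube.
  y = 2: RHS = 185 is not a perfect cube.
  y = -2: RHS = -183 is not a perfect cube.
  y = 3: RHS = 622 is not a perfect cube.
  y = -3: RHS = -620 is not a perfect cube.
Continuing the search up to |y| = 30 finds no further solutions beyond those listed.
Collected solutions: (1, 0).

Solutions (with |y| ≤ 30): (1, 0).


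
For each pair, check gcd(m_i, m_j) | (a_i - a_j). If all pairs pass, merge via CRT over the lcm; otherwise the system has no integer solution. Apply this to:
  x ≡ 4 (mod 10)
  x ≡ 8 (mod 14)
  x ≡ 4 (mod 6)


Moduli 10, 14, 6 are not pairwise coprime, so CRT works modulo lcm(m_i) when all pairwise compatibility conditions hold.
Pairwise compatibility: gcd(m_i, m_j) must divide a_i - a_j for every pair.
Merge one congruence at a time:
  Start: x ≡ 4 (mod 10).
  Combine with x ≡ 8 (mod 14): gcd(10, 14) = 2; 8 - 4 = 4, which IS divisible by 2, so compatible.
    Write x = 4 + 10·t and substitute into x ≡ 8 (mod 14): 10·t ≡ 8 − 4 = 4 (mod 14).
    Divide the congruence (and modulus) by g = 2: 5·t ≡ 2 (mod 7).
    The inverse of 5 mod 7 is 3 (since 5·3 = 15 = 2·7 + 1), so t ≡ 3·2 = 6 ≡ 6 (mod 7).
    Then x = 4 + 10·6 = 64, valid modulo lcm(10, 14) = 70: x ≡ 64 (mod 70).
  Combine with x ≡ 4 (mod 6): gcd(70, 6) = 2; 4 - 64 = -60, which IS divisible by 2, so compatible.
    Write x = 64 + 70·t and substitute into x ≡ 4 (mod 6): 70·t ≡ 4 − 64 = -60 (mod 6).
    Divide the congruence (and modulus) by g = 2: 35·t ≡ -30 (mod 3).
    Reduce coefficients mod 3: 2·t ≡ 0 (mod 3).
    The inverse of 2 mod 3 is 2 (since 2·2 = 4 = 1·3 + 1), so t ≡ 2·0 = 0 ≡ 0 (mod 3).
    Then x = 64 + 70·0 = 64, valid modulo lcm(70, 6) = 210: x ≡ 64 (mod 210).
Verify: 64 mod 10 = 4, 64 mod 14 = 8, 64 mod 6 = 4.

x ≡ 64 (mod 210).


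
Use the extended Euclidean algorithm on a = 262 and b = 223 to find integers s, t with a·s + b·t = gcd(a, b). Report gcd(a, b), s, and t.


Euclidean algorithm on (262, 223) — divide until remainder is 0:
  262 = 1 · 223 + 39
  223 = 5 · 39 + 28
  39 = 1 · 28 + 11
  28 = 2 · 11 + 6
  11 = 1 · 6 + 5
  6 = 1 · 5 + 1
  5 = 5 · 1 + 0
gcd(262, 223) = 1.
Track Bezout coefficients alongside the remainders: start with r₀ = 262 = a·1 + b·0 (s = 1, t = 0) and r₁ = 223 = a·0 + b·1 (s = 0, t = 1); each new remainder r_{k+1} = r_{k-1} − q_k·r_k inherits s_{k+1} = s_{k-1} − q_k·s_k, t_{k+1} = t_{k-1} − q_k·t_k, so r_k = a·s_k + b·t_k at every step:
  q = 1: r = 39, s = 1 − 1·0 = 1, t = 0 − 1·1 = -1  (check: 262·1 + 223·(-1) = 39)
  q = 5: r = 28, s = 0 − 5·1 = -5, t = 1 − 5·(-1) = 6  (check: 262·(-5) + 223·6 = 28)
  q = 1: r = 11, s = 1 − 1·(-5) = 6, t = -1 − 1·6 = -7  (check: 262·6 + 223·(-7) = 11)
  q = 2: r = 6, s = -5 − 2·6 = -17, t = 6 − 2·(-7) = 20  (check: 262·(-17) + 223·20 = 6)
  q = 1: r = 5, s = 6 − 1·(-17) = 23, t = -7 − 1·20 = -27  (check: 262·23 + 223·(-27) = 5)
  q = 1: r = 1, s = -17 − 1·23 = -40, t = 20 − 1·(-27) = 47  (check: 262·(-40) + 223·47 = 1)
The row with r = 1 (the gcd) gives the Bezout coefficients s = -40, t = 47.
Result: 262 · (-40) + 223 · (47) = 1.

gcd(262, 223) = 1; s = -40, t = 47 (check: 262·(-40) + 223·47 = 1).


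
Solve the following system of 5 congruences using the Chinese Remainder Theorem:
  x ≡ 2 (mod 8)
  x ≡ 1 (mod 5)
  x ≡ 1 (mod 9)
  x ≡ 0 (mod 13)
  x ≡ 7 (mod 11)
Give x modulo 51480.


Product of moduli M = 8 · 5 · 9 · 13 · 11 = 51480.
Merge one congruence at a time:
  Start: x ≡ 2 (mod 8).
  Combine with x ≡ 1 (mod 5); new modulus lcm = 40.
    Write x = 2 + 8·t and substitute into x ≡ 1 (mod 5): 8·t ≡ 1 − 2 = -1 (mod 5).
    Reduce coefficients mod 5: 3·t ≡ 4 (mod 5).
    The inverse of 3 mod 5 is 2 (since 3·2 = 6 = 1·5 + 1), so t ≡ 2·4 = 8 ≡ 3 (mod 5).
    Then x = 2 + 8·3 = 26, valid modulo lcm(8, 5) = 40: x ≡ 26 (mod 40).
  Combine with x ≡ 1 (mod 9); new modulus lcm = 360.
    Write x = 26 + 40·t and substitute into x ≡ 1 (mod 9): 40·t ≡ 1 − 26 = -25 (mod 9).
    Reduce coefficients mod 9: 4·t ≡ 2 (mod 9).
    The inverse of 4 mod 9 is 7 (since 4·7 = 28 = 3·9 + 1), so t ≡ 7·2 = 14 ≡ 5 (mod 9).
    Then x = 26 + 40·5 = 226, valid modulo lcm(40, 9) = 360: x ≡ 226 (mod 360).
  Combine with x ≡ 0 (mod 13); new modulus lcm = 4680.
    Write x = 226 + 360·t and substitute into x ≡ 0 (mod 13): 360·t ≡ 0 − 226 = -226 (mod 13).
    Reduce coefficients mod 13: 9·t ≡ 8 (mod 13).
    The inverse of 9 mod 13 is 3 (since 9·3 = 27 = 2·13 + 1), so t ≡ 3·8 = 24 ≡ 11 (mod 13).
    Then x = 226 + 360·11 = 4186, valid modulo lcm(360, 13) = 4680: x ≡ 4186 (mod 4680).
  Combine with x ≡ 7 (mod 11); new modulus lcm = 51480.
    Write x = 4186 + 4680·t and substitute into x ≡ 7 (mod 11): 4680·t ≡ 7 − 4186 = -4179 (mod 11).
    Reduce coefficients mod 11: 5·t ≡ 1 (mod 11).
    The inverse of 5 mod 11 is 9 (since 5·9 = 45 = 4·11 + 1), so t ≡ 9·1 = 9 ≡ 9 (mod 11).
    Then x = 4186 + 4680·9 = 46306, valid modulo lcm(4680, 11) = 51480: x ≡ 46306 (mod 51480).
Verify against each original: 46306 mod 8 = 2, 46306 mod 5 = 1, 46306 mod 9 = 1, 46306 mod 13 = 0, 46306 mod 11 = 7.

x ≡ 46306 (mod 51480).


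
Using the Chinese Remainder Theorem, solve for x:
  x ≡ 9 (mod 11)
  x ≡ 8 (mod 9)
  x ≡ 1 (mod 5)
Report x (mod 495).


Moduli 11, 9, 5 are pairwise coprime; by CRT there is a unique solution modulo M = 11 · 9 · 5 = 495.
Solve pairwise, accumulating the modulus:
  Start with x ≡ 9 (mod 11).
  Combine with x ≡ 8 (mod 9): since gcd(11, 9) = 1, we get a unique residue mod 99.
    Write x = 9 + 11·t and substitute into x ≡ 8 (mod 9): 11·t ≡ 8 − 9 = -1 (mod 9).
    Reduce coefficients mod 9: 2·t ≡ 8 (mod 9).
    The inverse of 2 mod 9 is 5 (since 2·5 = 10 = 1·9 + 1), so t ≡ 5·8 = 40 ≡ 4 (mod 9).
    Then x = 9 + 11·4 = 53, valid modulo lcm(11, 9) = 99: x ≡ 53 (mod 99).
  Combine with x ≡ 1 (mod 5): since gcd(99, 5) = 1, we get a unique residue mod 495.
    Write x = 53 + 99·t and substitute into x ≡ 1 (mod 5): 99·t ≡ 1 − 53 = -52 (mod 5).
    Reduce coefficients mod 5: 4·t ≡ 3 (mod 5).
    The inverse of 4 mod 5 is 4 (since 4·4 = 16 = 3·5 + 1), so t ≡ 4·3 = 12 ≡ 2 (mod 5).
    Then x = 53 + 99·2 = 251, valid modulo lcm(99, 5) = 495: x ≡ 251 (mod 495).
Verify: 251 mod 11 = 9 ✓, 251 mod 9 = 8 ✓, 251 mod 5 = 1 ✓.

x ≡ 251 (mod 495).


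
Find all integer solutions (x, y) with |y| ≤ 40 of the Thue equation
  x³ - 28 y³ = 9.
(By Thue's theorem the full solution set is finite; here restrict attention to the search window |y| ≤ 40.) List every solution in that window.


The equation is x³ - 28y³ = 9. For fixed y, x³ = 28·y³ + 9, so a solution requires the RHS to be a perfect cube.
Strategy: iterate y from -40 to 40, compute RHS = 28·y³ + 9, and check whether it is a (positive or negative) perfect cube.
Check small values of y:
  y = 0: RHS = 9 is not a perfect cube.
  y = 1: RHS = 37 is not a perfect cube.
  y = -1: RHS = -19 is not a perfect cube.
  y = 2: RHS = 233 is not a perfect cube.
  y = -2: RHS = -215 is not a perfect cube.
  y = 3: RHS = 765 is not a perfect cube.
  y = -3: RHS = -747 is not a perfect cube.
Continuing the search up to |y| = 40 finds no solutions either.
No (x, y) in the scanned range satisfies the equation.

No integer solutions with |y| ≤ 40.


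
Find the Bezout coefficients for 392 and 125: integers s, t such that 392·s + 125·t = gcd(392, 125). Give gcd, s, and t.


Euclidean algorithm on (392, 125) — divide until remainder is 0:
  392 = 3 · 125 + 17
  125 = 7 · 17 + 6
  17 = 2 · 6 + 5
  6 = 1 · 5 + 1
  5 = 5 · 1 + 0
gcd(392, 125) = 1.
Track Bezout coefficients alongside the remainders: start with r₀ = 392 = a·1 + b·0 (s = 1, t = 0) and r₁ = 125 = a·0 + b·1 (s = 0, t = 1); each new remainder r_{k+1} = r_{k-1} − q_k·r_k inherits s_{k+1} = s_{k-1} − q_k·s_k, t_{k+1} = t_{k-1} − q_k·t_k, so r_k = a·s_k + b·t_k at every step:
  q = 3: r = 17, s = 1 − 3·0 = 1, t = 0 − 3·1 = -3  (check: 392·1 + 125·(-3) = 17)
  q = 7: r = 6, s = 0 − 7·1 = -7, t = 1 − 7·(-3) = 22  (check: 392·(-7) + 125·22 = 6)
  q = 2: r = 5, s = 1 − 2·(-7) = 15, t = -3 − 2·22 = -47  (check: 392·15 + 125·(-47) = 5)
  q = 1: r = 1, s = -7 − 1·15 = -22, t = 22 − 1·(-47) = 69  (check: 392·(-22) + 125·69 = 1)
The row with r = 1 (the gcd) gives the Bezout coefficients s = -22, t = 69.
Result: 392 · (-22) + 125 · (69) = 1.

gcd(392, 125) = 1; s = -22, t = 69 (check: 392·(-22) + 125·69 = 1).


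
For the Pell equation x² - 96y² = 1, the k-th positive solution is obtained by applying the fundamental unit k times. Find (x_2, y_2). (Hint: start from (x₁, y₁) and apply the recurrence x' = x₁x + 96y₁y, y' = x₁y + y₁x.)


Step 1: Find the fundamental solution (x₁, y₁) of x² - 96y² = 1.
  Expand √96 as a continued fraction. a₀ = ⌊√96⌋ = 9; iterate m_{k+1} = d_k·a_k − m_k, d_{k+1} = (96 − m_{k+1}²)/d_k, a_{k+1} = ⌊(a₀ + m_{k+1})/d_{k+1}⌋ (starting m₀ = 0, d₀ = 1), with convergents p_k = a_k·p_{k-1} + p_{k-2}, q_k = a_k·q_{k-1} + q_{k-2} (p₋₁ = 1, q₋₁ = 0):
  k = 0: a₀ = 9; p₀/q₀ = 9/1; p₀² − 96·q₀² = 81 − 96 = -15.
  k = 1: m = 9, d = 15, a = ⌊(9 + 9)/15⌋ = 1; p/q = (1·9 + 1)/(1·1 + 0) = 10/1; p² − 96·q² = 100 − 96 = 4.
  k = 2: m = 6, d = 4, a = ⌊(9 + 6)/4⌋ = 3; p/q = (3·10 + 9)/(3·1 + 1) = 39/4; p² − 96·q² = 1521 − 1536 = -15.
  k = 3: m = 6, d = 15, a = ⌊(9 + 6)/15⌋ = 1; p/q = (1·39 + 10)/(1·4 + 1) = 49/5; p² − 96·q² = 2401 − 2400 = 1.
  The first convergent with p² − 96·q² = 1 gives the fundamental solution (x₁, y₁) = (49, 5).
Step 2: Apply the recurrence (x_{n+1}, y_{n+1}) = (x₁x_n + 96y₁y_n, x₁y_n + y₁x_n) repeatedly.
  From (x_1, y_1) = (49, 5): x_2 = 49·49 + 96·5·5 = 4801; y_2 = 49·5 + 5·49 = 490.
Step 3: Verify x_2² - 96·y_2² = 23049601 - 23049600 = 1 (should be 1). ✓

(x_1, y_1) = (49, 5); (x_2, y_2) = (4801, 490).


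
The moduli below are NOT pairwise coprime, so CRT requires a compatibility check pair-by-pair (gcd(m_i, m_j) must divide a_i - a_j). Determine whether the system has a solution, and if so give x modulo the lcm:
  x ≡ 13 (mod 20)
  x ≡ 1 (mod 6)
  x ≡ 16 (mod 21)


Moduli 20, 6, 21 are not pairwise coprime, so CRT works modulo lcm(m_i) when all pairwise compatibility conditions hold.
Pairwise compatibility: gcd(m_i, m_j) must divide a_i - a_j for every pair.
Merge one congruence at a time:
  Start: x ≡ 13 (mod 20).
  Combine with x ≡ 1 (mod 6): gcd(20, 6) = 2; 1 - 13 = -12, which IS divisible by 2, so compatible.
    Write x = 13 + 20·t and substitute into x ≡ 1 (mod 6): 20·t ≡ 1 − 13 = -12 (mod 6).
    Divide the congruence (and modulus) by g = 2: 10·t ≡ -6 (mod 3).
    Reduce coefficients mod 3: 1·t ≡ 0 (mod 3).
    So t ≡ 0 (mod 3).
    Then x = 13 + 20·0 = 13, valid modulo lcm(20, 6) = 60: x ≡ 13 (mod 60).
  Combine with x ≡ 16 (mod 21): gcd(60, 21) = 3; 16 - 13 = 3, which IS divisible by 3, so compatible.
    Write x = 13 + 60·t and substitute into x ≡ 16 (mod 21): 60·t ≡ 16 − 13 = 3 (mod 21).
    Divide the congruence (and modulus) by g = 3: 20·t ≡ 1 (mod 7).
    Reduce coefficients mod 7: 6·t ≡ 1 (mod 7).
    The inverse of 6 mod 7 is 6 (since 6·6 = 36 = 5·7 + 1), so t ≡ 6·1 = 6 ≡ 6 (mod 7).
    Then x = 13 + 60·6 = 373, valid modulo lcm(60, 21) = 420: x ≡ 373 (mod 420).
Verify: 373 mod 20 = 13, 373 mod 6 = 1, 373 mod 21 = 16.

x ≡ 373 (mod 420).


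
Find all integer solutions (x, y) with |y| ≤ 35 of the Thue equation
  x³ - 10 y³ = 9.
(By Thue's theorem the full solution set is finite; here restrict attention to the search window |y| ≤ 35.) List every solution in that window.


The equation is x³ - 10y³ = 9. For fixed y, x³ = 10·y³ + 9, so a solution requires the RHS to be a perfect cube.
Strategy: iterate y from -35 to 35, compute RHS = 10·y³ + 9, and check whether it is a (positive or negative) perfect cube.
Check small values of y:
  y = 0: RHS = 9 is not a perfect cube.
  y = 1: RHS = 19 is not a perfect cube.
  y = -1: RHS = -1 = (-1)³ ⇒ x = -1 works.
  y = 2: RHS = 89 is not a perfect cube.
  y = -2: RHS = -71 is not a perfect cube.
  y = 3: RHS = 279 is not a perfect cube.
  y = -3: RHS = -261 is not a perfect cube.
Continuing the search up to |y| = 35 finds no further solutions beyond those listed.
Collected solutions: (-1, -1).

Solutions (with |y| ≤ 35): (-1, -1).


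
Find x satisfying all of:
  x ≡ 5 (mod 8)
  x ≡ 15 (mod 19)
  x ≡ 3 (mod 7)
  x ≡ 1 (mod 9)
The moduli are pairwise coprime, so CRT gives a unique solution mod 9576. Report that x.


Product of moduli M = 8 · 19 · 7 · 9 = 9576.
Merge one congruence at a time:
  Start: x ≡ 5 (mod 8).
  Combine with x ≡ 15 (mod 19); new modulus lcm = 152.
    Write x = 5 + 8·t and substitute into x ≡ 15 (mod 19): 8·t ≡ 15 − 5 = 10 (mod 19).
    The inverse of 8 mod 19 is 12 (since 8·12 = 96 = 5·19 + 1), so t ≡ 12·10 = 120 ≡ 6 (mod 19).
    Then x = 5 + 8·6 = 53, valid modulo lcm(8, 19) = 152: x ≡ 53 (mod 152).
  Combine with x ≡ 3 (mod 7); new modulus lcm = 1064.
    Write x = 53 + 152·t and substitute into x ≡ 3 (mod 7): 152·t ≡ 3 − 53 = -50 (mod 7).
    Reduce coefficients mod 7: 5·t ≡ 6 (mod 7).
    The inverse of 5 mod 7 is 3 (since 5·3 = 15 = 2·7 + 1), so t ≡ 3·6 = 18 ≡ 4 (mod 7).
    Then x = 53 + 152·4 = 661, valid modulo lcm(152, 7) = 1064: x ≡ 661 (mod 1064).
  Combine with x ≡ 1 (mod 9); new modulus lcm = 9576.
    Write x = 661 + 1064·t and substitute into x ≡ 1 (mod 9): 1064·t ≡ 1 − 661 = -660 (mod 9).
    Reduce coefficients mod 9: 2·t ≡ 6 (mod 9).
    The inverse of 2 mod 9 is 5 (since 2·5 = 10 = 1·9 + 1), so t ≡ 5·6 = 30 ≡ 3 (mod 9).
    Then x = 661 + 1064·3 = 3853, valid modulo lcm(1064, 9) = 9576: x ≡ 3853 (mod 9576).
Verify against each original: 3853 mod 8 = 5, 3853 mod 19 = 15, 3853 mod 7 = 3, 3853 mod 9 = 1.

x ≡ 3853 (mod 9576).
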